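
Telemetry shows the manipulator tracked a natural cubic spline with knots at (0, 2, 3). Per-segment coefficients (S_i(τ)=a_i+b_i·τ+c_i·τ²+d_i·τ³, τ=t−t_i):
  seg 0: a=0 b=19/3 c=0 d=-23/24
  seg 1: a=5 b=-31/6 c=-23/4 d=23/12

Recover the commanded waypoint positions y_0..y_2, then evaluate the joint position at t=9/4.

y_0=0 y_1=5 y_2=-4
S(9/4) = 865/256

y_0 = S_0(0) = a_0 = 0
y_1 = S_1(0) = a_1 = 5
y_2 = S_1(1) = -4
t_q=9/4 is in segment 1 (τ=1/4); S_1(τ)=865/256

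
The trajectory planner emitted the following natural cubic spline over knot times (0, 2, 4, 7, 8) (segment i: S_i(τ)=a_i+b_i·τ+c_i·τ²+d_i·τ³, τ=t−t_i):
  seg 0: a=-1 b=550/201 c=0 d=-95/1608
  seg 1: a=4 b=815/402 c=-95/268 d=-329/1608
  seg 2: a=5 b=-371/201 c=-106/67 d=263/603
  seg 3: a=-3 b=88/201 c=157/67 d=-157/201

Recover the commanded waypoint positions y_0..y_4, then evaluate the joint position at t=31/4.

y_0=-1 y_1=4 y_2=5 y_3=-3 y_4=-1
S(31/4) = -7217/4288

y_0 = S_0(0) = a_0 = -1
y_1 = S_1(0) = a_1 = 4
y_2 = S_2(0) = a_2 = 5
y_3 = S_3(0) = a_3 = -3
y_4 = S_3(1) = -1
t_q=31/4 is in segment 3 (τ=3/4); S_3(τ)=-7217/4288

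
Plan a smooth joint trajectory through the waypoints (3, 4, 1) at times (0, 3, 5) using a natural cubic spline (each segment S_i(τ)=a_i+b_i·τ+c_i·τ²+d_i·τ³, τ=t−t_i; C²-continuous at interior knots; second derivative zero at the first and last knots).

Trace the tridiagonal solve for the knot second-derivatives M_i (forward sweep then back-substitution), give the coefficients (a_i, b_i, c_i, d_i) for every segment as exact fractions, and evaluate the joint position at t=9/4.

Δ: Δ0=1/3, Δ1=-3/2
row 1: diag=10, rhs=-11; c'=1/5, d'=-11/10
back: M1=-11/10
M: M0=0, M1=-11/10, M2=0
seg 0: a=3, c=M0/2=0, d=(M1−M0)/(6·3)=-11/180, b=Δ0−h0·(2M0+M1)/6=53/60
seg 1: a=4, c=M1/2=-11/20, d=(M2−M1)/(6·2)=11/120, b=Δ1−h1·(2M1+M2)/6=-23/30
t_q=9/4 → seg 0, τ=9/4; S=3+53/60·τ+0·τ²+-11/180·τ³=5493/1280

  seg 0: a=3 b=53/60 c=0 d=-11/180
  seg 1: a=4 b=-23/30 c=-11/20 d=11/120
S(9/4) = 5493/1280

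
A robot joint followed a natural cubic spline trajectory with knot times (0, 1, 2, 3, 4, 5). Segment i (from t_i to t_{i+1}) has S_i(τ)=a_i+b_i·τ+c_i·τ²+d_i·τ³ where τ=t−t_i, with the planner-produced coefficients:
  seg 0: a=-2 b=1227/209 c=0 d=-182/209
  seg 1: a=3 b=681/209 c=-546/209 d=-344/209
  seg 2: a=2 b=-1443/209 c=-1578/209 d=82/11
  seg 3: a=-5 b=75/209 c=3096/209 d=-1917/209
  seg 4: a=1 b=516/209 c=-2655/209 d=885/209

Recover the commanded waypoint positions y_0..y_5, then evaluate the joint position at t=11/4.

y_0=-2 y_1=3 y_2=2 y_3=-5 y_4=1 y_5=-5
S(11/4) = -28627/6688

y_0 = S_0(0) = a_0 = -2
y_1 = S_1(0) = a_1 = 3
y_2 = S_2(0) = a_2 = 2
y_3 = S_3(0) = a_3 = -5
y_4 = S_4(0) = a_4 = 1
y_5 = S_4(1) = -5
t_q=11/4 is in segment 2 (τ=3/4); S_2(τ)=-28627/6688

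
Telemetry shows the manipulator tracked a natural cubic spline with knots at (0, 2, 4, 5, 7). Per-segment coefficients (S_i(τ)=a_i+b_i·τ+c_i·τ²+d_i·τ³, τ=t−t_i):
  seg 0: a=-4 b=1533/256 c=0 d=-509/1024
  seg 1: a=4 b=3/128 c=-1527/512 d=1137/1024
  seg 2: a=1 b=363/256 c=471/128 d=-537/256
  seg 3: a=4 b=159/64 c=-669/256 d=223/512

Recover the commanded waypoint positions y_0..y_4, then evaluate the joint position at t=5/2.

y_0 = S_0(0) = a_0 = -4
y_1 = S_1(0) = a_1 = 4
y_2 = S_2(0) = a_2 = 1
y_3 = S_3(0) = a_3 = 4
y_4 = S_3(2) = 2
t_q=5/2 is in segment 1 (τ=1/2); S_1(τ)=27893/8192

y_0=-4 y_1=4 y_2=1 y_3=4 y_4=2
S(5/2) = 27893/8192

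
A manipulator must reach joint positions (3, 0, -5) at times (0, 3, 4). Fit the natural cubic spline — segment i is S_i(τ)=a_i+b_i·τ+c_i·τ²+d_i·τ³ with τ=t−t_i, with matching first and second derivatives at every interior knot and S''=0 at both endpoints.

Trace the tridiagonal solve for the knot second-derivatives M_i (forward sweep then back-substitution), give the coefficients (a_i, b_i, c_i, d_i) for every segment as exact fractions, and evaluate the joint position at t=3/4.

Δ: Δ0=-1, Δ1=-5
row 1: diag=8, rhs=-24; c'=1/8, d'=-3
back: M1=-3
M: M0=0, M1=-3, M2=0
seg 0: a=3, c=M0/2=0, d=(M1−M0)/(6·3)=-1/6, b=Δ0−h0·(2M0+M1)/6=1/2
seg 1: a=0, c=M1/2=-3/2, d=(M2−M1)/(6·1)=1/2, b=Δ1−h1·(2M1+M2)/6=-4
t_q=3/4 → seg 0, τ=3/4; S=3+1/2·τ+0·τ²+-1/6·τ³=423/128

  seg 0: a=3 b=1/2 c=0 d=-1/6
  seg 1: a=0 b=-4 c=-3/2 d=1/2
S(3/4) = 423/128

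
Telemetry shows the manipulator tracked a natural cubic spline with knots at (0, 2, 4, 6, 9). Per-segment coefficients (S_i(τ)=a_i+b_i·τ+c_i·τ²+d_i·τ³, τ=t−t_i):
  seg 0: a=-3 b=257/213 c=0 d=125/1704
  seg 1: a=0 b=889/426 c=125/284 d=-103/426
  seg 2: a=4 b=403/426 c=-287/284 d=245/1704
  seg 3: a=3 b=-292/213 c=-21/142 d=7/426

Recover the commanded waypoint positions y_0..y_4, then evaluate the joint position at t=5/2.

y_0 = S_0(0) = a_0 = -3
y_1 = S_1(0) = a_1 = 0
y_2 = S_2(0) = a_2 = 4
y_3 = S_3(0) = a_3 = 3
y_4 = S_3(3) = -2
t_q=5/2 is in segment 1 (τ=1/2); S_1(τ)=319/284

y_0=-3 y_1=0 y_2=4 y_3=3 y_4=-2
S(5/2) = 319/284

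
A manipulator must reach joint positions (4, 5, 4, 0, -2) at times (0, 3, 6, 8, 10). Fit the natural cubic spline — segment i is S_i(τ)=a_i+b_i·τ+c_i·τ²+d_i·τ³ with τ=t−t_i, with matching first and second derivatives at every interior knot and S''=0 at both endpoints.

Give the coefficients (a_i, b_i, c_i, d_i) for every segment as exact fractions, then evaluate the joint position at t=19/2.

Δ: Δ0=1/3, Δ1=-1/3, Δ2=-2, Δ3=-1
row 1: diag=12, rhs=-4; c'=1/4, d'=-1/3
row 2: denom=10−3·1/4=37/4; d'=(-10−3·-1/3)/(37/4)=-36/37
row 3: denom=8−2·8/37=280/37; d'=(6−2·-36/37)/(280/37)=21/20
back: M3=21/20
back: M2=-36/37−8/37·21/20=-6/5
back: M1=-1/3−1/4·-6/5=-1/30
M: M0=0, M1=-1/30, M2=-6/5, M3=21/20, M4=0
seg 0: a=4, c=M0/2=0, d=(M1−M0)/(6·3)=-1/540, b=Δ0−h0·(2M0+M1)/6=7/20
seg 1: a=5, c=M1/2=-1/60, d=(M2−M1)/(6·3)=-7/108, b=Δ1−h1·(2M1+M2)/6=3/10
seg 2: a=4, c=M2/2=-3/5, d=(M3−M2)/(6·2)=3/16, b=Δ2−h2·(2M2+M3)/6=-31/20
seg 3: a=0, c=M3/2=21/40, d=(M4−M3)/(6·2)=-7/80, b=Δ3−h3·(2M3+M4)/6=-17/10
t_q=19/2 → seg 3, τ=3/2; S=0+-17/10·τ+21/40·τ²+-7/80·τ³=-213/128

  seg 0: a=4 b=7/20 c=0 d=-1/540
  seg 1: a=5 b=3/10 c=-1/60 d=-7/108
  seg 2: a=4 b=-31/20 c=-3/5 d=3/16
  seg 3: a=0 b=-17/10 c=21/40 d=-7/80
S(19/2) = -213/128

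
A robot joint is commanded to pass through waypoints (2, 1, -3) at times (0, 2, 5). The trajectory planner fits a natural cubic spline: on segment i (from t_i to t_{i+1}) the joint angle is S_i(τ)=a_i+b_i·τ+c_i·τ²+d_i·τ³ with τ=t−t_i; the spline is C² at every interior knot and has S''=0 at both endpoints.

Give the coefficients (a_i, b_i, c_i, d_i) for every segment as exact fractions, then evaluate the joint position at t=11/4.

  seg 0: a=2 b=-1/3 c=0 d=-1/24
  seg 1: a=1 b=-5/6 c=-1/4 d=1/36
S(11/4) = 63/256

Δ: Δ0=-1/2, Δ1=-4/3
row 1: diag=10, rhs=-5; c'=3/10, d'=-1/2
back: M1=-1/2
M: M0=0, M1=-1/2, M2=0
seg 0: a=2, c=M0/2=0, d=(M1−M0)/(6·2)=-1/24, b=Δ0−h0·(2M0+M1)/6=-1/3
seg 1: a=1, c=M1/2=-1/4, d=(M2−M1)/(6·3)=1/36, b=Δ1−h1·(2M1+M2)/6=-5/6
t_q=11/4 → seg 1, τ=3/4; S=1+-5/6·τ+-1/4·τ²+1/36·τ³=63/256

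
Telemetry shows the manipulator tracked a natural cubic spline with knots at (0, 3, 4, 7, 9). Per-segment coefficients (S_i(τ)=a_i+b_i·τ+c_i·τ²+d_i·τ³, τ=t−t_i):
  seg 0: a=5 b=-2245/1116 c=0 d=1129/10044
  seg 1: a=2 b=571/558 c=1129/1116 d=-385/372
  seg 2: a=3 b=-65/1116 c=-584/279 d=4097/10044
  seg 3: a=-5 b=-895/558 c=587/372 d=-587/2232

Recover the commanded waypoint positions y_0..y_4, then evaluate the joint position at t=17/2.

y_0 = S_0(0) = a_0 = 5
y_1 = S_1(0) = a_1 = 2
y_2 = S_2(0) = a_2 = 3
y_3 = S_3(0) = a_3 = -5
y_4 = S_3(2) = -4
t_q=17/2 is in segment 3 (τ=3/2); S_3(τ)=-28231/5952

y_0=5 y_1=2 y_2=3 y_3=-5 y_4=-4
S(17/2) = -28231/5952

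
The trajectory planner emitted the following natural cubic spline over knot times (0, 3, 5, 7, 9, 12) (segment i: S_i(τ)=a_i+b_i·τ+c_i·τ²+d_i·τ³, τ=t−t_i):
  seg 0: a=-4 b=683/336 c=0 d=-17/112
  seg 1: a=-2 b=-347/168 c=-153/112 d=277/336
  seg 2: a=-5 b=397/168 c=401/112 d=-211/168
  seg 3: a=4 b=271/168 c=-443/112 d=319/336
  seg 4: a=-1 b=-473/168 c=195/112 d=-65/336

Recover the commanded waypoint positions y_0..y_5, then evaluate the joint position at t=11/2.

y_0=-4 y_1=-2 y_2=-5 y_3=4 y_4=-1 y_5=1
S(11/2) = -345/112

y_0 = S_0(0) = a_0 = -4
y_1 = S_1(0) = a_1 = -2
y_2 = S_2(0) = a_2 = -5
y_3 = S_3(0) = a_3 = 4
y_4 = S_4(0) = a_4 = -1
y_5 = S_4(3) = 1
t_q=11/2 is in segment 2 (τ=1/2); S_2(τ)=-345/112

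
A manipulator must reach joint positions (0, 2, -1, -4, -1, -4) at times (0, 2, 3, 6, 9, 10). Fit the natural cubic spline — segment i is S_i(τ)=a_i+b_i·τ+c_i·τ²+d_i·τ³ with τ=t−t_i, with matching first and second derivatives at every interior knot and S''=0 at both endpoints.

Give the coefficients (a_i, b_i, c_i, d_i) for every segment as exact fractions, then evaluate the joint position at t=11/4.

Δ: Δ0=1, Δ1=-3, Δ2=-1, Δ3=1, Δ4=-3
row 1: diag=6, rhs=-24; c'=1/6, d'=-4
row 2: denom=8−1·1/6=47/6; d'=(12−1·-4)/(47/6)=96/47
row 3: denom=12−3·18/47=510/47; d'=(12−3·96/47)/(510/47)=46/85
row 4: denom=8−3·47/170=1219/170; d'=(-24−3·46/85)/(1219/170)=-4356/1219
back: M4=-4356/1219
back: M3=46/85−47/170·-4356/1219=1864/1219
back: M2=96/47−18/47·1864/1219=1776/1219
back: M1=-4−1/6·1776/1219=-5172/1219
M: M0=0, M1=-5172/1219, M2=1776/1219, M3=1864/1219, M4=-4356/1219, M5=0
seg 0: a=0, c=M0/2=0, d=(M1−M0)/(6·2)=-431/1219, b=Δ0−h0·(2M0+M1)/6=2943/1219
seg 1: a=2, c=M1/2=-2586/1219, d=(M2−M1)/(6·1)=1158/1219, b=Δ1−h1·(2M1+M2)/6=-2229/1219
seg 2: a=-1, c=M2/2=888/1219, d=(M3−M2)/(6·3)=44/10971, b=Δ2−h2·(2M2+M3)/6=-3927/1219
seg 3: a=-4, c=M3/2=932/1219, d=(M4−M3)/(6·3)=-3110/10971, b=Δ3−h3·(2M3+M4)/6=1533/1219
seg 4: a=-1, c=M4/2=-2178/1219, d=(M5−M4)/(6·1)=726/1219, b=Δ4−h4·(2M4+M5)/6=-2205/1219
t_q=11/4 → seg 1, τ=3/4; S=2+-2229/1219·τ+-2586/1219·τ²+1158/1219·τ³=-6395/39008

  seg 0: a=0 b=2943/1219 c=0 d=-431/1219
  seg 1: a=2 b=-2229/1219 c=-2586/1219 d=1158/1219
  seg 2: a=-1 b=-3927/1219 c=888/1219 d=44/10971
  seg 3: a=-4 b=1533/1219 c=932/1219 d=-3110/10971
  seg 4: a=-1 b=-2205/1219 c=-2178/1219 d=726/1219
S(11/4) = -6395/39008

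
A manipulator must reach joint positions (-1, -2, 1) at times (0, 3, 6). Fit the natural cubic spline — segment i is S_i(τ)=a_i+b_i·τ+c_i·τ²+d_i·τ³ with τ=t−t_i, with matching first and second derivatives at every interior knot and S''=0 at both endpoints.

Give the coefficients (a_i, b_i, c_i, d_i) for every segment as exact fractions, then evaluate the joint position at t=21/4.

Δ: Δ0=-1/3, Δ1=1
row 1: diag=12, rhs=8; c'=1/4, d'=2/3
back: M1=2/3
M: M0=0, M1=2/3, M2=0
seg 0: a=-1, c=M0/2=0, d=(M1−M0)/(6·3)=1/27, b=Δ0−h0·(2M0+M1)/6=-2/3
seg 1: a=-2, c=M1/2=1/3, d=(M2−M1)/(6·3)=-1/27, b=Δ1−h1·(2M1+M2)/6=1/3
t_q=21/4 → seg 1, τ=9/4; S=-2+1/3·τ+1/3·τ²+-1/27·τ³=1/64

  seg 0: a=-1 b=-2/3 c=0 d=1/27
  seg 1: a=-2 b=1/3 c=1/3 d=-1/27
S(21/4) = 1/64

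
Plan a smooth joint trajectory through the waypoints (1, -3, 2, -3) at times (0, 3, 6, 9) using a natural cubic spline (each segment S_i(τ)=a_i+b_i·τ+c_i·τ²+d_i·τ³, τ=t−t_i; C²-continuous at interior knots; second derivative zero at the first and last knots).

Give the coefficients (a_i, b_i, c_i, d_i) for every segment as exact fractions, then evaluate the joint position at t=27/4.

  seg 0: a=1 b=-106/45 c=0 d=46/405
  seg 1: a=-3 b=32/45 c=46/45 d=-19/81
  seg 2: a=2 b=23/45 c=-49/45 d=49/405
S(27/4) = 583/320

Δ: Δ0=-4/3, Δ1=5/3, Δ2=-5/3
row 1: diag=12, rhs=18; c'=1/4, d'=3/2
row 2: denom=12−3·1/4=45/4; d'=(-20−3·3/2)/(45/4)=-98/45
back: M2=-98/45
back: M1=3/2−1/4·-98/45=92/45
M: M0=0, M1=92/45, M2=-98/45, M3=0
seg 0: a=1, c=M0/2=0, d=(M1−M0)/(6·3)=46/405, b=Δ0−h0·(2M0+M1)/6=-106/45
seg 1: a=-3, c=M1/2=46/45, d=(M2−M1)/(6·3)=-19/81, b=Δ1−h1·(2M1+M2)/6=32/45
seg 2: a=2, c=M2/2=-49/45, d=(M3−M2)/(6·3)=49/405, b=Δ2−h2·(2M2+M3)/6=23/45
t_q=27/4 → seg 2, τ=3/4; S=2+23/45·τ+-49/45·τ²+49/405·τ³=583/320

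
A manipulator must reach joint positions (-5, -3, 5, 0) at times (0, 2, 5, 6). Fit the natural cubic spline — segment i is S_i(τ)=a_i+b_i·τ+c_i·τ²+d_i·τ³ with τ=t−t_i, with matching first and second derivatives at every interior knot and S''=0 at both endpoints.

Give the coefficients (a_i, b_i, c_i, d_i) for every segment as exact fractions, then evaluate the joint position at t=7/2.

  seg 0: a=-5 b=-5/213 c=0 d=109/426
  seg 1: a=-3 b=649/213 c=109/71 d=-118/213
  seg 2: a=5 b=-575/213 c=-245/71 d=245/213
S(7/2) = 224/71

Δ: Δ0=1, Δ1=8/3, Δ2=-5
row 1: diag=10, rhs=10; c'=3/10, d'=1
row 2: denom=8−3·3/10=71/10; d'=(-46−3·1)/(71/10)=-490/71
back: M2=-490/71
back: M1=1−3/10·-490/71=218/71
M: M0=0, M1=218/71, M2=-490/71, M3=0
seg 0: a=-5, c=M0/2=0, d=(M1−M0)/(6·2)=109/426, b=Δ0−h0·(2M0+M1)/6=-5/213
seg 1: a=-3, c=M1/2=109/71, d=(M2−M1)/(6·3)=-118/213, b=Δ1−h1·(2M1+M2)/6=649/213
seg 2: a=5, c=M2/2=-245/71, d=(M3−M2)/(6·1)=245/213, b=Δ2−h2·(2M2+M3)/6=-575/213
t_q=7/2 → seg 1, τ=3/2; S=-3+649/213·τ+109/71·τ²+-118/213·τ³=224/71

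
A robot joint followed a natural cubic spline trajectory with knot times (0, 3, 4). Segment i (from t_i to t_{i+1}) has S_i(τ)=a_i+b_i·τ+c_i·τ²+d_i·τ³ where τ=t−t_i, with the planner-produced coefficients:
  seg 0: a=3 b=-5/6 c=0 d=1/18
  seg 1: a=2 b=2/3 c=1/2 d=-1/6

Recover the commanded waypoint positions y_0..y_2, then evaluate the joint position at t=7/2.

y_0 = S_0(0) = a_0 = 3
y_1 = S_1(0) = a_1 = 2
y_2 = S_1(1) = 3
t_q=7/2 is in segment 1 (τ=1/2); S_1(τ)=39/16

y_0=3 y_1=2 y_2=3
S(7/2) = 39/16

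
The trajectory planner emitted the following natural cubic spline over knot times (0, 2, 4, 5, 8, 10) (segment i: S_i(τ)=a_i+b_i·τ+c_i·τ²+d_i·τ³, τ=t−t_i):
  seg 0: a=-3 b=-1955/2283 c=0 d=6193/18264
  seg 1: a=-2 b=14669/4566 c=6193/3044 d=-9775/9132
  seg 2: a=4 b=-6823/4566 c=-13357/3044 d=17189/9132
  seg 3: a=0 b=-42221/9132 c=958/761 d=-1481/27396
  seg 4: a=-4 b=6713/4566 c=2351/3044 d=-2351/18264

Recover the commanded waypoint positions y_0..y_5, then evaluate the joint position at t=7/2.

y_0 = S_0(0) = a_0 = -3
y_1 = S_1(0) = a_1 = -2
y_2 = S_2(0) = a_2 = 4
y_3 = S_3(0) = a_3 = 0
y_4 = S_4(0) = a_4 = -4
y_5 = S_4(2) = 1
t_q=7/2 is in segment 1 (τ=3/2); S_1(τ)=92147/24352

y_0=-3 y_1=-2 y_2=4 y_3=0 y_4=-4 y_5=1
S(7/2) = 92147/24352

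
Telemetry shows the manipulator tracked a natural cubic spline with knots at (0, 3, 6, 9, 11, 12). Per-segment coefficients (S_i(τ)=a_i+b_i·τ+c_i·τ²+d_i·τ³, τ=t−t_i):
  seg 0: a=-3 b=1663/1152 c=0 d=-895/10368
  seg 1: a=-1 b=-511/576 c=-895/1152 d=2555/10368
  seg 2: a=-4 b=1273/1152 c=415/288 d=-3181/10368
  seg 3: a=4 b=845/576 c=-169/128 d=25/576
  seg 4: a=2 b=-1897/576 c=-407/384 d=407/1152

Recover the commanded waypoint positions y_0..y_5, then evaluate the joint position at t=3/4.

y_0=-3 y_1=-1 y_2=-4 y_3=4 y_4=2 y_5=-2
S(3/4) = -16005/8192

y_0 = S_0(0) = a_0 = -3
y_1 = S_1(0) = a_1 = -1
y_2 = S_2(0) = a_2 = -4
y_3 = S_3(0) = a_3 = 4
y_4 = S_4(0) = a_4 = 2
y_5 = S_4(1) = -2
t_q=3/4 is in segment 0 (τ=3/4); S_0(τ)=-16005/8192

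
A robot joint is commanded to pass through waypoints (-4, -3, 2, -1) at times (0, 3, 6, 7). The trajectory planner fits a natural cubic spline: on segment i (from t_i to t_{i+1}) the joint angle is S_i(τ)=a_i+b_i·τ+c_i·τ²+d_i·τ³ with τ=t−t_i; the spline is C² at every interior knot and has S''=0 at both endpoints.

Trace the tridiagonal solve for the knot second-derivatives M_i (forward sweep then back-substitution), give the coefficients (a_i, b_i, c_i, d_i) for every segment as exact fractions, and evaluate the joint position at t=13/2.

Δ: Δ0=1/3, Δ1=5/3, Δ2=-3
row 1: diag=12, rhs=8; c'=1/4, d'=2/3
row 2: denom=8−3·1/4=29/4; d'=(-28−3·2/3)/(29/4)=-120/29
back: M2=-120/29
back: M1=2/3−1/4·-120/29=148/87
M: M0=0, M1=148/87, M2=-120/29, M3=0
seg 0: a=-4, c=M0/2=0, d=(M1−M0)/(6·3)=74/783, b=Δ0−h0·(2M0+M1)/6=-15/29
seg 1: a=-3, c=M1/2=74/87, d=(M2−M1)/(6·3)=-254/783, b=Δ1−h1·(2M1+M2)/6=59/29
seg 2: a=2, c=M2/2=-60/29, d=(M3−M2)/(6·1)=20/29, b=Δ2−h2·(2M2+M3)/6=-47/29
t_q=13/2 → seg 2, τ=1/2; S=2+-47/29·τ+-60/29·τ²+20/29·τ³=22/29

  seg 0: a=-4 b=-15/29 c=0 d=74/783
  seg 1: a=-3 b=59/29 c=74/87 d=-254/783
  seg 2: a=2 b=-47/29 c=-60/29 d=20/29
S(13/2) = 22/29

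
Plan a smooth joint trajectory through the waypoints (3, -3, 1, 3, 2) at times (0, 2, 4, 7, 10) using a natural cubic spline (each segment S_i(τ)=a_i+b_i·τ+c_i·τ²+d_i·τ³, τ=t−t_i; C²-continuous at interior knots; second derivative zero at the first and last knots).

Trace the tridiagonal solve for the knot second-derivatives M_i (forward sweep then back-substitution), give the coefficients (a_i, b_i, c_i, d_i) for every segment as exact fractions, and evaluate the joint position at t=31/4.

Δ: Δ0=-3, Δ1=2, Δ2=2/3, Δ3=-1/3
row 1: diag=8, rhs=30; c'=1/4, d'=15/4
row 2: denom=10−2·1/4=19/2; d'=(-8−2·15/4)/(19/2)=-31/19
row 3: denom=12−3·6/19=210/19; d'=(-6−3·-31/19)/(210/19)=-1/10
back: M3=-1/10
back: M2=-31/19−6/19·-1/10=-8/5
back: M1=15/4−1/4·-8/5=83/20
M: M0=0, M1=83/20, M2=-8/5, M3=-1/10, M4=0
seg 0: a=3, c=M0/2=0, d=(M1−M0)/(6·2)=83/240, b=Δ0−h0·(2M0+M1)/6=-263/60
seg 1: a=-3, c=M1/2=83/40, d=(M2−M1)/(6·2)=-23/48, b=Δ1−h1·(2M1+M2)/6=-7/30
seg 2: a=1, c=M2/2=-4/5, d=(M3−M2)/(6·3)=1/12, b=Δ2−h2·(2M2+M3)/6=139/60
seg 3: a=3, c=M3/2=-1/20, d=(M4−M3)/(6·3)=1/180, b=Δ3−h3·(2M3+M4)/6=-7/30
t_q=31/4 → seg 3, τ=3/4; S=3+-7/30·τ+-1/20·τ²+1/180·τ³=3583/1280

  seg 0: a=3 b=-263/60 c=0 d=83/240
  seg 1: a=-3 b=-7/30 c=83/40 d=-23/48
  seg 2: a=1 b=139/60 c=-4/5 d=1/12
  seg 3: a=3 b=-7/30 c=-1/20 d=1/180
S(31/4) = 3583/1280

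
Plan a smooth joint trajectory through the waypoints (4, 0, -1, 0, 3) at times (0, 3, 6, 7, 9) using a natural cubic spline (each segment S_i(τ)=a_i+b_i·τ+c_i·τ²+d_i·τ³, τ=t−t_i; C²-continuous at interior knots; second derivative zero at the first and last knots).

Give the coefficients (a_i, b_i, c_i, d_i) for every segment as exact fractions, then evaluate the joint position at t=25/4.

  seg 0: a=4 b=-1507/1020 c=0 d=49/3060
  seg 1: a=0 b=-533/510 c=49/340 d=19/612
  seg 2: a=-1 b=671/1020 c=36/85 d=-83/1020
  seg 3: a=0 b=643/510 c=61/340 d=-61/2040
S(25/4) = -17633/21760

Δ: Δ0=-4/3, Δ1=-1/3, Δ2=1, Δ3=3/2
row 1: diag=12, rhs=6; c'=1/4, d'=1/2
row 2: denom=8−3·1/4=29/4; d'=(8−3·1/2)/(29/4)=26/29
row 3: denom=6−1·4/29=170/29; d'=(3−1·26/29)/(170/29)=61/170
back: M3=61/170
back: M2=26/29−4/29·61/170=72/85
back: M1=1/2−1/4·72/85=49/170
M: M0=0, M1=49/170, M2=72/85, M3=61/170, M4=0
seg 0: a=4, c=M0/2=0, d=(M1−M0)/(6·3)=49/3060, b=Δ0−h0·(2M0+M1)/6=-1507/1020
seg 1: a=0, c=M1/2=49/340, d=(M2−M1)/(6·3)=19/612, b=Δ1−h1·(2M1+M2)/6=-533/510
seg 2: a=-1, c=M2/2=36/85, d=(M3−M2)/(6·1)=-83/1020, b=Δ2−h2·(2M2+M3)/6=671/1020
seg 3: a=0, c=M3/2=61/340, d=(M4−M3)/(6·2)=-61/2040, b=Δ3−h3·(2M3+M4)/6=643/510
t_q=25/4 → seg 2, τ=1/4; S=-1+671/1020·τ+36/85·τ²+-83/1020·τ³=-17633/21760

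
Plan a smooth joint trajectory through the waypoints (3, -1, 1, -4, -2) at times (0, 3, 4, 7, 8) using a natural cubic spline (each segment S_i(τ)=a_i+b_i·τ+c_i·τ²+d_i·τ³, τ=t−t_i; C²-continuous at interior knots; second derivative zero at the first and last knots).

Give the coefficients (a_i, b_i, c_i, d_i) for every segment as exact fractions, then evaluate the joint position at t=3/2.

  seg 0: a=3 b=-1247/432 c=0 d=671/3888
  seg 1: a=-1 b=383/216 c=671/432 d=-191/144
  seg 2: a=1 b=389/432 c=-131/54 d=2035/3888
  seg 3: a=-4 b=103/216 c=329/144 d=-329/432
S(3/2) = -287/384

Δ: Δ0=-4/3, Δ1=2, Δ2=-5/3, Δ3=2
row 1: diag=8, rhs=20; c'=1/8, d'=5/2
row 2: denom=8−1·1/8=63/8; d'=(-22−1·5/2)/(63/8)=-28/9
row 3: denom=8−3·8/21=48/7; d'=(22−3·-28/9)/(48/7)=329/72
back: M3=329/72
back: M2=-28/9−8/21·329/72=-131/27
back: M1=5/2−1/8·-131/27=671/216
M: M0=0, M1=671/216, M2=-131/27, M3=329/72, M4=0
seg 0: a=3, c=M0/2=0, d=(M1−M0)/(6·3)=671/3888, b=Δ0−h0·(2M0+M1)/6=-1247/432
seg 1: a=-1, c=M1/2=671/432, d=(M2−M1)/(6·1)=-191/144, b=Δ1−h1·(2M1+M2)/6=383/216
seg 2: a=1, c=M2/2=-131/54, d=(M3−M2)/(6·3)=2035/3888, b=Δ2−h2·(2M2+M3)/6=389/432
seg 3: a=-4, c=M3/2=329/144, d=(M4−M3)/(6·1)=-329/432, b=Δ3−h3·(2M3+M4)/6=103/216
t_q=3/2 → seg 0, τ=3/2; S=3+-1247/432·τ+0·τ²+671/3888·τ³=-287/384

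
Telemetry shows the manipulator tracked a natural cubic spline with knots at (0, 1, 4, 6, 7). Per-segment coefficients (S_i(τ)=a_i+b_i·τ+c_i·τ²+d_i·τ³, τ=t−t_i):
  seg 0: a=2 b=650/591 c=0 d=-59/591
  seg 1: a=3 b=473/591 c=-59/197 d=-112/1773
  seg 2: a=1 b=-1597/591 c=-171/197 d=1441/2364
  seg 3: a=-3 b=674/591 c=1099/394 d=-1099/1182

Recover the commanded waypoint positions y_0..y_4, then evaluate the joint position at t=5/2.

y_0=2 y_1=3 y_2=1 y_3=-3 y_4=0
S(5/2) = 2611/788

y_0 = S_0(0) = a_0 = 2
y_1 = S_1(0) = a_1 = 3
y_2 = S_2(0) = a_2 = 1
y_3 = S_3(0) = a_3 = -3
y_4 = S_3(1) = 0
t_q=5/2 is in segment 1 (τ=3/2); S_1(τ)=2611/788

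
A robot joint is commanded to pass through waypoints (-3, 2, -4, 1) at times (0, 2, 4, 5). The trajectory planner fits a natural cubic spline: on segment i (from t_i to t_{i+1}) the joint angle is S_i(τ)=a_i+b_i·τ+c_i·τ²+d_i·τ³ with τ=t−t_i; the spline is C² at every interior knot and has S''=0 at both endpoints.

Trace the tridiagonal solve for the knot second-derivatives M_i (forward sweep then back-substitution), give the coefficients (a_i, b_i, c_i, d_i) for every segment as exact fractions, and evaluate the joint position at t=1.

  seg 0: a=-3 b=52/11 c=0 d=-49/88
  seg 1: a=2 b=-43/22 c=-147/44 d=31/22
  seg 2: a=-4 b=35/22 c=225/44 d=-75/44
S(1) = 103/88

Δ: Δ0=5/2, Δ1=-3, Δ2=5
row 1: diag=8, rhs=-33; c'=1/4, d'=-33/8
row 2: denom=6−2·1/4=11/2; d'=(48−2·-33/8)/(11/2)=225/22
back: M2=225/22
back: M1=-33/8−1/4·225/22=-147/22
M: M0=0, M1=-147/22, M2=225/22, M3=0
seg 0: a=-3, c=M0/2=0, d=(M1−M0)/(6·2)=-49/88, b=Δ0−h0·(2M0+M1)/6=52/11
seg 1: a=2, c=M1/2=-147/44, d=(M2−M1)/(6·2)=31/22, b=Δ1−h1·(2M1+M2)/6=-43/22
seg 2: a=-4, c=M2/2=225/44, d=(M3−M2)/(6·1)=-75/44, b=Δ2−h2·(2M2+M3)/6=35/22
t_q=1 → seg 0, τ=1; S=-3+52/11·τ+0·τ²+-49/88·τ³=103/88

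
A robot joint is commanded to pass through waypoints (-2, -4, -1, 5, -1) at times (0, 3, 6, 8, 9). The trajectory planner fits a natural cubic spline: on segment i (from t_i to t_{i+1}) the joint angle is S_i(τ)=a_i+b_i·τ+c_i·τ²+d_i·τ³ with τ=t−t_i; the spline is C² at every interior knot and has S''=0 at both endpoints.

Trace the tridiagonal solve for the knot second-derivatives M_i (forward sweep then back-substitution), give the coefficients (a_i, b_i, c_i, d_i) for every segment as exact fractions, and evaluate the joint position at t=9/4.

Δ: Δ0=-2/3, Δ1=1, Δ2=3, Δ3=-6
row 1: diag=12, rhs=10; c'=1/4, d'=5/6
row 2: denom=10−3·1/4=37/4; d'=(12−3·5/6)/(37/4)=38/37
row 3: denom=6−2·8/37=206/37; d'=(-54−2·38/37)/(206/37)=-1037/103
back: M3=-1037/103
back: M2=38/37−8/37·-1037/103=330/103
back: M1=5/6−1/4·330/103=10/309
M: M0=0, M1=10/309, M2=330/103, M3=-1037/103, M4=0
seg 0: a=-2, c=M0/2=0, d=(M1−M0)/(6·3)=5/2781, b=Δ0−h0·(2M0+M1)/6=-211/309
seg 1: a=-4, c=M1/2=5/309, d=(M2−M1)/(6·3)=490/2781, b=Δ1−h1·(2M1+M2)/6=-196/309
seg 2: a=-1, c=M2/2=165/103, d=(M3−M2)/(6·2)=-1367/1236, b=Δ2−h2·(2M2+M3)/6=1304/309
seg 3: a=5, c=M3/2=-1037/206, d=(M4−M3)/(6·1)=1037/618, b=Δ3−h3·(2M3+M4)/6=-817/309
t_q=9/4 → seg 0, τ=9/4; S=-2+-211/309·τ+0·τ²+5/2781·τ³=-23177/6592

  seg 0: a=-2 b=-211/309 c=0 d=5/2781
  seg 1: a=-4 b=-196/309 c=5/309 d=490/2781
  seg 2: a=-1 b=1304/309 c=165/103 d=-1367/1236
  seg 3: a=5 b=-817/309 c=-1037/206 d=1037/618
S(9/4) = -23177/6592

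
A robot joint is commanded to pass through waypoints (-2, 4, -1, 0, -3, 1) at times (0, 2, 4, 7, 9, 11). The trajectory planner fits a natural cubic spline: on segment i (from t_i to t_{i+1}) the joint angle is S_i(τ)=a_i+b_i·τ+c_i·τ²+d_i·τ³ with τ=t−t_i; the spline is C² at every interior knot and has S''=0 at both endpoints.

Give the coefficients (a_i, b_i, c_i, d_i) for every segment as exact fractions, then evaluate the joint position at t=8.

  seg 0: a=-2 b=18217/3900 c=0 d=-6517/15600
  seg 1: a=4 b=-667/1950 c=-6517/2600 d=2227/3120
  seg 2: a=-1 b=-7031/3900 c=2309/1300 d=-83/234
  seg 3: a=0 b=-2819/3900 c=-1841/1300 d=1603/3120
  seg 4: a=-3 b=-433/1950 c=4333/2600 d=-4333/15600
S(8) = -8451/5200

Δ: Δ0=3, Δ1=-5/2, Δ2=1/3, Δ3=-3/2, Δ4=2
row 1: diag=8, rhs=-33; c'=1/4, d'=-33/8
row 2: denom=10−2·1/4=19/2; d'=(17−2·-33/8)/(19/2)=101/38
row 3: denom=10−3·6/19=172/19; d'=(-11−3·101/38)/(172/19)=-721/344
row 4: denom=8−2·19/86=325/43; d'=(21−2·-721/344)/(325/43)=4333/1300
back: M4=4333/1300
back: M3=-721/344−19/86·4333/1300=-1841/650
back: M2=101/38−6/19·-1841/650=2309/650
back: M1=-33/8−1/4·2309/650=-6517/1300
M: M0=0, M1=-6517/1300, M2=2309/650, M3=-1841/650, M4=4333/1300, M5=0
seg 0: a=-2, c=M0/2=0, d=(M1−M0)/(6·2)=-6517/15600, b=Δ0−h0·(2M0+M1)/6=18217/3900
seg 1: a=4, c=M1/2=-6517/2600, d=(M2−M1)/(6·2)=2227/3120, b=Δ1−h1·(2M1+M2)/6=-667/1950
seg 2: a=-1, c=M2/2=2309/1300, d=(M3−M2)/(6·3)=-83/234, b=Δ2−h2·(2M2+M3)/6=-7031/3900
seg 3: a=0, c=M3/2=-1841/1300, d=(M4−M3)/(6·2)=1603/3120, b=Δ3−h3·(2M3+M4)/6=-2819/3900
seg 4: a=-3, c=M4/2=4333/2600, d=(M5−M4)/(6·2)=-4333/15600, b=Δ4−h4·(2M4+M5)/6=-433/1950
t_q=8 → seg 3, τ=1; S=0+-2819/3900·τ+-1841/1300·τ²+1603/3120·τ³=-8451/5200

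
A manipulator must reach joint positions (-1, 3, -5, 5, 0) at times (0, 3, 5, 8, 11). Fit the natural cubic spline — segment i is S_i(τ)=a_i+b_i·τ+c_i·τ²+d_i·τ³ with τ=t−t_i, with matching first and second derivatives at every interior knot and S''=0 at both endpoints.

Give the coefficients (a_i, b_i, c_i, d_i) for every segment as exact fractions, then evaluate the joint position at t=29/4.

Δ: Δ0=4/3, Δ1=-4, Δ2=10/3, Δ3=-5/3
row 1: diag=10, rhs=-32; c'=1/5, d'=-16/5
row 2: denom=10−2·1/5=48/5; d'=(44−2·-16/5)/(48/5)=21/4
row 3: denom=12−3·5/16=177/16; d'=(-30−3·21/4)/(177/16)=-244/59
back: M3=-244/59
back: M2=21/4−5/16·-244/59=386/59
back: M1=-16/5−1/5·386/59=-266/59
M: M0=0, M1=-266/59, M2=386/59, M3=-244/59, M4=0
seg 0: a=-1, c=M0/2=0, d=(M1−M0)/(6·3)=-133/531, b=Δ0−h0·(2M0+M1)/6=635/177
seg 1: a=3, c=M1/2=-133/59, d=(M2−M1)/(6·2)=163/177, b=Δ1−h1·(2M1+M2)/6=-562/177
seg 2: a=-5, c=M2/2=193/59, d=(M3−M2)/(6·3)=-35/59, b=Δ2−h2·(2M2+M3)/6=-202/177
seg 3: a=5, c=M3/2=-122/59, d=(M4−M3)/(6·3)=122/531, b=Δ3−h3·(2M3+M4)/6=437/177
t_q=29/4 → seg 2, τ=9/4; S=-5+-202/177·τ+193/59·τ²+-35/59·τ³=8441/3776

  seg 0: a=-1 b=635/177 c=0 d=-133/531
  seg 1: a=3 b=-562/177 c=-133/59 d=163/177
  seg 2: a=-5 b=-202/177 c=193/59 d=-35/59
  seg 3: a=5 b=437/177 c=-122/59 d=122/531
S(29/4) = 8441/3776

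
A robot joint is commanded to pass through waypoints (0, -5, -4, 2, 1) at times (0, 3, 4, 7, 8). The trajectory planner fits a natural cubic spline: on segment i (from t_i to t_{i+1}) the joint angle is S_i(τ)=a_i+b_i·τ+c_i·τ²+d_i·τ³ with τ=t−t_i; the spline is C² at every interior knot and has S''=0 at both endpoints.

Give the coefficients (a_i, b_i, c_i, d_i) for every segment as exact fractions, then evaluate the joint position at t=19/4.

Δ: Δ0=-5/3, Δ1=1, Δ2=2, Δ3=-1
row 1: diag=8, rhs=16; c'=1/8, d'=2
row 2: denom=8−1·1/8=63/8; d'=(6−1·2)/(63/8)=32/63
row 3: denom=8−3·8/21=48/7; d'=(-18−3·32/63)/(48/7)=-205/72
back: M3=-205/72
back: M2=32/63−8/21·-205/72=43/27
back: M1=2−1/8·43/27=389/216
M: M0=0, M1=389/216, M2=43/27, M3=-205/72, M4=0
seg 0: a=0, c=M0/2=0, d=(M1−M0)/(6·3)=389/3888, b=Δ0−h0·(2M0+M1)/6=-1109/432
seg 1: a=-5, c=M1/2=389/432, d=(M2−M1)/(6·1)=-5/144, b=Δ1−h1·(2M1+M2)/6=29/216
seg 2: a=-4, c=M2/2=43/54, d=(M3−M2)/(6·3)=-959/3888, b=Δ2−h2·(2M2+M3)/6=791/432
seg 3: a=2, c=M3/2=-205/144, d=(M4−M3)/(6·1)=205/432, b=Δ3−h3·(2M3+M4)/6=-11/216
t_q=19/4 → seg 2, τ=3/4; S=-4+791/432·τ+43/54·τ²+-959/3888·τ³=-7013/3072

  seg 0: a=0 b=-1109/432 c=0 d=389/3888
  seg 1: a=-5 b=29/216 c=389/432 d=-5/144
  seg 2: a=-4 b=791/432 c=43/54 d=-959/3888
  seg 3: a=2 b=-11/216 c=-205/144 d=205/432
S(19/4) = -7013/3072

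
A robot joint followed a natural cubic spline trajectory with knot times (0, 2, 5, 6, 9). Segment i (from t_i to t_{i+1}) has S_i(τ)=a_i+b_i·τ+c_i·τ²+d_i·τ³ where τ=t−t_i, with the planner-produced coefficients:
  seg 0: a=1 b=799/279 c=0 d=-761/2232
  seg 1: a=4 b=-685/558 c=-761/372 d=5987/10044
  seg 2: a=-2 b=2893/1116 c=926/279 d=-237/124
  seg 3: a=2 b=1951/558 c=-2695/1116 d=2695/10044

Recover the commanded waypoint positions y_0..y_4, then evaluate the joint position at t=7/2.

y_0=1 y_1=4 y_2=-2 y_3=2 y_4=-2
S(7/2) = -429/992

y_0 = S_0(0) = a_0 = 1
y_1 = S_1(0) = a_1 = 4
y_2 = S_2(0) = a_2 = -2
y_3 = S_3(0) = a_3 = 2
y_4 = S_3(3) = -2
t_q=7/2 is in segment 1 (τ=3/2); S_1(τ)=-429/992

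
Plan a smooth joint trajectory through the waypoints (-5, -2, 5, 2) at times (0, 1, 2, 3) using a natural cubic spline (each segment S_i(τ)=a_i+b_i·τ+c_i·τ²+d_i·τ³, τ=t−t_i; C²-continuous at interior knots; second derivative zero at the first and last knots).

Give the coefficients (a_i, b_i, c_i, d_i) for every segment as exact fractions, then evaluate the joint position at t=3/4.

Δ: Δ0=3, Δ1=7, Δ2=-3
row 1: diag=4, rhs=24; c'=1/4, d'=6
row 2: denom=4−1·1/4=15/4; d'=(-60−1·6)/(15/4)=-88/5
back: M2=-88/5
back: M1=6−1/4·-88/5=52/5
M: M0=0, M1=52/5, M2=-88/5, M3=0
seg 0: a=-5, c=M0/2=0, d=(M1−M0)/(6·1)=26/15, b=Δ0−h0·(2M0+M1)/6=19/15
seg 1: a=-2, c=M1/2=26/5, d=(M2−M1)/(6·1)=-14/3, b=Δ1−h1·(2M1+M2)/6=97/15
seg 2: a=5, c=M2/2=-44/5, d=(M3−M2)/(6·1)=44/15, b=Δ2−h2·(2M2+M3)/6=43/15
t_q=3/4 → seg 0, τ=3/4; S=-5+19/15·τ+0·τ²+26/15·τ³=-531/160

  seg 0: a=-5 b=19/15 c=0 d=26/15
  seg 1: a=-2 b=97/15 c=26/5 d=-14/3
  seg 2: a=5 b=43/15 c=-44/5 d=44/15
S(3/4) = -531/160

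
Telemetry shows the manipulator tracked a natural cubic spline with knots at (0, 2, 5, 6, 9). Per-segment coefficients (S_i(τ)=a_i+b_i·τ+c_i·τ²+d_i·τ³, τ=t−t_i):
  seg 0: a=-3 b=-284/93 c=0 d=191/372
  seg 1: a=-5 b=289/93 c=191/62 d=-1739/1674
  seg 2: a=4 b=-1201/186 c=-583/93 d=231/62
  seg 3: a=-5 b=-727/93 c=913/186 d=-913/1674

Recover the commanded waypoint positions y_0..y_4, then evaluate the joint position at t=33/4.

y_0 = S_0(0) = a_0 = -3
y_1 = S_1(0) = a_1 = -5
y_2 = S_2(0) = a_2 = 4
y_3 = S_3(0) = a_3 = -5
y_4 = S_3(3) = 1
t_q=33/4 is in segment 3 (τ=9/4); S_3(τ)=-15679/3968

y_0=-3 y_1=-5 y_2=4 y_3=-5 y_4=1
S(33/4) = -15679/3968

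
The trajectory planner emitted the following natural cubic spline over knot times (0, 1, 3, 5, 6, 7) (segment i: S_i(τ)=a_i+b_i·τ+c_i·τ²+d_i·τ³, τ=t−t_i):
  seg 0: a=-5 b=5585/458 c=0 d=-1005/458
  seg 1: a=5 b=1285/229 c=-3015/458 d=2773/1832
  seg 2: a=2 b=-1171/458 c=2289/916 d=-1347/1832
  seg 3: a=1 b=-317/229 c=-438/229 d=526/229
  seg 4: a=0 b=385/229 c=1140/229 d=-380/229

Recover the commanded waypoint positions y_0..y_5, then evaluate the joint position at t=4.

y_0 = S_0(0) = a_0 = -5
y_1 = S_1(0) = a_1 = 5
y_2 = S_2(0) = a_2 = 2
y_3 = S_3(0) = a_3 = 1
y_4 = S_4(0) = a_4 = 0
y_5 = S_4(1) = 5
t_q=4 is in segment 2 (τ=1); S_2(τ)=2211/1832

y_0=-5 y_1=5 y_2=2 y_3=1 y_4=0 y_5=5
S(4) = 2211/1832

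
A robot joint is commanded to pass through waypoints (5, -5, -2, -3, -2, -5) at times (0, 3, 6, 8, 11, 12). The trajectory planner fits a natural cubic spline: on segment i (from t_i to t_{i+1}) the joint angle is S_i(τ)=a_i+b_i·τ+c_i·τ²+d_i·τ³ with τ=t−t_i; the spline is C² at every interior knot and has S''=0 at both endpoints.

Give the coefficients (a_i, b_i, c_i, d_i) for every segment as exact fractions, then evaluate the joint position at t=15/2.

Δ: Δ0=-10/3, Δ1=1, Δ2=-1/2, Δ3=1/3, Δ4=-3
row 1: diag=12, rhs=26; c'=1/4, d'=13/6
row 2: denom=10−3·1/4=37/4; d'=(-9−3·13/6)/(37/4)=-62/37
row 3: denom=10−2·8/37=354/37; d'=(5−2·-62/37)/(354/37)=103/118
row 4: denom=8−3·37/118=833/118; d'=(-20−3·103/118)/(833/118)=-157/49
back: M4=-157/49
back: M3=103/118−37/118·-157/49=92/49
back: M2=-62/37−8/37·92/49=-102/49
back: M1=13/6−1/4·-102/49=395/147
M: M0=0, M1=395/147, M2=-102/49, M3=92/49, M4=-157/49, M5=0
seg 0: a=5, c=M0/2=0, d=(M1−M0)/(6·3)=395/2646, b=Δ0−h0·(2M0+M1)/6=-1375/294
seg 1: a=-5, c=M1/2=395/294, d=(M2−M1)/(6·3)=-701/2646, b=Δ1−h1·(2M1+M2)/6=-95/147
seg 2: a=-2, c=M2/2=-51/49, d=(M3−M2)/(6·2)=97/294, b=Δ2−h2·(2M2+M3)/6=11/42
seg 3: a=-3, c=M3/2=46/49, d=(M4−M3)/(6·3)=-83/294, b=Δ3−h3·(2M3+M4)/6=17/294
seg 4: a=-2, c=M4/2=-157/98, d=(M5−M4)/(6·1)=157/294, b=Δ4−h4·(2M4+M5)/6=-284/147
t_q=15/2 → seg 2, τ=3/2; S=-2+11/42·τ+-51/49·τ²+97/294·τ³=-2223/784

  seg 0: a=5 b=-1375/294 c=0 d=395/2646
  seg 1: a=-5 b=-95/147 c=395/294 d=-701/2646
  seg 2: a=-2 b=11/42 c=-51/49 d=97/294
  seg 3: a=-3 b=17/294 c=46/49 d=-83/294
  seg 4: a=-2 b=-284/147 c=-157/98 d=157/294
S(15/2) = -2223/784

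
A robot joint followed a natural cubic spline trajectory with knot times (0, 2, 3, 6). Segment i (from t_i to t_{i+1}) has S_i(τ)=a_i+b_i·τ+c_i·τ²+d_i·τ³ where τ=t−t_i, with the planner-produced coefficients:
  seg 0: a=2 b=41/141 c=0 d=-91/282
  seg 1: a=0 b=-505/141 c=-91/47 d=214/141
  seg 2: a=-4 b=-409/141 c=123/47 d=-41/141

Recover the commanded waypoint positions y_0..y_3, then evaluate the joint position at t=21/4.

y_0=2 y_1=0 y_2=-4 y_3=3
S(21/4) = -1775/3008

y_0 = S_0(0) = a_0 = 2
y_1 = S_1(0) = a_1 = 0
y_2 = S_2(0) = a_2 = -4
y_3 = S_2(3) = 3
t_q=21/4 is in segment 2 (τ=9/4); S_2(τ)=-1775/3008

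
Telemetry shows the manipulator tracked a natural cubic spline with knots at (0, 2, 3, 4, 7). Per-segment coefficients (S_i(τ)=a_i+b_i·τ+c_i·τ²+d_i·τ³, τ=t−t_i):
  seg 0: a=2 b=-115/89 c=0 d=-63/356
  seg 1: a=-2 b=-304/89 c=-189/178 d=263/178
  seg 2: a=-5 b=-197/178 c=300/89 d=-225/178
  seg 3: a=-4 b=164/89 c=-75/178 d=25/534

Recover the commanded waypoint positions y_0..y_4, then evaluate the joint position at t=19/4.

y_0 = S_0(0) = a_0 = 2
y_1 = S_1(0) = a_1 = -2
y_2 = S_2(0) = a_2 = -5
y_3 = S_3(0) = a_3 = -4
y_4 = S_3(3) = -1
t_q=19/4 is in segment 3 (τ=3/4); S_3(τ)=-32299/11392

y_0=2 y_1=-2 y_2=-5 y_3=-4 y_4=-1
S(19/4) = -32299/11392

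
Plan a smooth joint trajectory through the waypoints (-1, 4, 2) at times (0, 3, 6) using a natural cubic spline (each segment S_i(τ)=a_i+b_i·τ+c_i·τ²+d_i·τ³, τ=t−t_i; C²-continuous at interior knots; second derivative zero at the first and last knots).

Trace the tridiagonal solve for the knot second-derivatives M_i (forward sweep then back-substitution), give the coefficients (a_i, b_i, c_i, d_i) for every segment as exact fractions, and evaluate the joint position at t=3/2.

Δ: Δ0=5/3, Δ1=-2/3
row 1: diag=12, rhs=-14; c'=1/4, d'=-7/6
back: M1=-7/6
M: M0=0, M1=-7/6, M2=0
seg 0: a=-1, c=M0/2=0, d=(M1−M0)/(6·3)=-7/108, b=Δ0−h0·(2M0+M1)/6=9/4
seg 1: a=4, c=M1/2=-7/12, d=(M2−M1)/(6·3)=7/108, b=Δ1−h1·(2M1+M2)/6=1/2
t_q=3/2 → seg 0, τ=3/2; S=-1+9/4·τ+0·τ²+-7/108·τ³=69/32

  seg 0: a=-1 b=9/4 c=0 d=-7/108
  seg 1: a=4 b=1/2 c=-7/12 d=7/108
S(3/2) = 69/32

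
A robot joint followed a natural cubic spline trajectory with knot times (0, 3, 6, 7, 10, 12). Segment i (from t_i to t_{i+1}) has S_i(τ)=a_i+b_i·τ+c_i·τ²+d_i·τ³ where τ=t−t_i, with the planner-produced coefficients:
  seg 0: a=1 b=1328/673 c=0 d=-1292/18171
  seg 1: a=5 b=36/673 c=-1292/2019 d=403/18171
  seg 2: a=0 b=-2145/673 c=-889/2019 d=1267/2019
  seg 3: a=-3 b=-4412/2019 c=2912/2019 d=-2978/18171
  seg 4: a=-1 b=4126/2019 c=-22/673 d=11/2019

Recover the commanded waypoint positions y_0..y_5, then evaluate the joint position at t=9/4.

y_0=1 y_1=5 y_2=0 y_3=-3 y_4=-1 y_5=3
S(9/4) = 49855/10768

y_0 = S_0(0) = a_0 = 1
y_1 = S_1(0) = a_1 = 5
y_2 = S_2(0) = a_2 = 0
y_3 = S_3(0) = a_3 = -3
y_4 = S_4(0) = a_4 = -1
y_5 = S_4(2) = 3
t_q=9/4 is in segment 0 (τ=9/4); S_0(τ)=49855/10768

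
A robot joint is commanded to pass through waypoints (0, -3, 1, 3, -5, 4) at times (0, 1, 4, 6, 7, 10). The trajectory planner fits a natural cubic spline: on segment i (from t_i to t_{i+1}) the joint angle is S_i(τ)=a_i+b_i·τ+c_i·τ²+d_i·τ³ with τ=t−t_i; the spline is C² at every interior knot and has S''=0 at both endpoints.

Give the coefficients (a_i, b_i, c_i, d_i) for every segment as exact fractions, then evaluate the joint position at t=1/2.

  seg 0: a=0 b=-10690/3081 c=0 d=1447/3081
  seg 1: a=-3 b=-6349/3081 c=1447/1027 d=-2566/27729
  seg 2: a=1 b=923/237 c=1775/3081 d=-1039/1027
  seg 3: a=3 b=-18305/3081 c=-16927/3081 d=3528/1027
  seg 4: a=-5 b=-20407/3081 c=14825/3081 d=-14825/27729
S(1/2) = -13771/8216

Δ: Δ0=-3, Δ1=4/3, Δ2=1, Δ3=-8, Δ4=3
row 1: diag=8, rhs=26; c'=3/8, d'=13/4
row 2: denom=10−3·3/8=71/8; d'=(-2−3·13/4)/(71/8)=-94/71
row 3: denom=6−2·16/71=394/71; d'=(-54−2·-94/71)/(394/71)=-1823/197
row 4: denom=8−1·71/394=3081/394; d'=(66−1·-1823/197)/(3081/394)=29650/3081
back: M4=29650/3081
back: M3=-1823/197−71/394·29650/3081=-33854/3081
back: M2=-94/71−16/71·-33854/3081=3550/3081
back: M1=13/4−3/8·3550/3081=2894/1027
M: M0=0, M1=2894/1027, M2=3550/3081, M3=-33854/3081, M4=29650/3081, M5=0
seg 0: a=0, c=M0/2=0, d=(M1−M0)/(6·1)=1447/3081, b=Δ0−h0·(2M0+M1)/6=-10690/3081
seg 1: a=-3, c=M1/2=1447/1027, d=(M2−M1)/(6·3)=-2566/27729, b=Δ1−h1·(2M1+M2)/6=-6349/3081
seg 2: a=1, c=M2/2=1775/3081, d=(M3−M2)/(6·2)=-1039/1027, b=Δ2−h2·(2M2+M3)/6=923/237
seg 3: a=3, c=M3/2=-16927/3081, d=(M4−M3)/(6·1)=3528/1027, b=Δ3−h3·(2M3+M4)/6=-18305/3081
seg 4: a=-5, c=M4/2=14825/3081, d=(M5−M4)/(6·3)=-14825/27729, b=Δ4−h4·(2M4+M5)/6=-20407/3081
t_q=1/2 → seg 0, τ=1/2; S=0+-10690/3081·τ+0·τ²+1447/3081·τ³=-13771/8216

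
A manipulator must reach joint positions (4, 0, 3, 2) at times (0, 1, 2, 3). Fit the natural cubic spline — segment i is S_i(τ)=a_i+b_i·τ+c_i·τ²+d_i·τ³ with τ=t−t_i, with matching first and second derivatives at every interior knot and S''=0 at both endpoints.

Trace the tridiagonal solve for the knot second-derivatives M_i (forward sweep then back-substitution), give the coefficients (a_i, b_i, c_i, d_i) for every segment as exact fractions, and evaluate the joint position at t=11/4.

Δ: Δ0=-4, Δ1=3, Δ2=-1
row 1: diag=4, rhs=42; c'=1/4, d'=21/2
row 2: denom=4−1·1/4=15/4; d'=(-24−1·21/2)/(15/4)=-46/5
back: M2=-46/5
back: M1=21/2−1/4·-46/5=64/5
M: M0=0, M1=64/5, M2=-46/5, M3=0
seg 0: a=4, c=M0/2=0, d=(M1−M0)/(6·1)=32/15, b=Δ0−h0·(2M0+M1)/6=-92/15
seg 1: a=0, c=M1/2=32/5, d=(M2−M1)/(6·1)=-11/3, b=Δ1−h1·(2M1+M2)/6=4/15
seg 2: a=3, c=M2/2=-23/5, d=(M3−M2)/(6·1)=23/15, b=Δ2−h2·(2M2+M3)/6=31/15
t_q=11/4 → seg 2, τ=3/4; S=3+31/15·τ+-23/5·τ²+23/15·τ³=167/64

  seg 0: a=4 b=-92/15 c=0 d=32/15
  seg 1: a=0 b=4/15 c=32/5 d=-11/3
  seg 2: a=3 b=31/15 c=-23/5 d=23/15
S(11/4) = 167/64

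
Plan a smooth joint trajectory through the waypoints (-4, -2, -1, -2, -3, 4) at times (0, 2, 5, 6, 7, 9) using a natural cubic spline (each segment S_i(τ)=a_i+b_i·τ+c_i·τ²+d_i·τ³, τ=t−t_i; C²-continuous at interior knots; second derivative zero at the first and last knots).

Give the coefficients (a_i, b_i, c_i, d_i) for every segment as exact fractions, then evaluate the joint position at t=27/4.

  seg 0: a=-4 b=4960/4719 c=0 d=-241/18876
  seg 1: a=-2 b=4237/4719 c=-241/3146 d=-9/242
  seg 2: a=-1 b=-5341/9438 c=-647/1573 d=-215/9438
  seg 3: a=-2 b=-625/429 c=-1509/3146 d=8839/9438
  seg 4: a=-3 b=3713/9438 c=3665/1573 d=-3665/9438
S(27/4) = -597461/201344

Δ: Δ0=1, Δ1=1/3, Δ2=-1, Δ3=-1, Δ4=7/2
row 1: diag=10, rhs=-4; c'=3/10, d'=-2/5
row 2: denom=8−3·3/10=71/10; d'=(-8−3·-2/5)/(71/10)=-68/71
row 3: denom=4−1·10/71=274/71; d'=(0−1·-68/71)/(274/71)=34/137
row 4: denom=6−1·71/274=1573/274; d'=(27−1·34/137)/(1573/274)=7330/1573
back: M4=7330/1573
back: M3=34/137−71/274·7330/1573=-1509/1573
back: M2=-68/71−10/71·-1509/1573=-1294/1573
back: M1=-2/5−3/10·-1294/1573=-241/1573
M: M0=0, M1=-241/1573, M2=-1294/1573, M3=-1509/1573, M4=7330/1573, M5=0
seg 0: a=-4, c=M0/2=0, d=(M1−M0)/(6·2)=-241/18876, b=Δ0−h0·(2M0+M1)/6=4960/4719
seg 1: a=-2, c=M1/2=-241/3146, d=(M2−M1)/(6·3)=-9/242, b=Δ1−h1·(2M1+M2)/6=4237/4719
seg 2: a=-1, c=M2/2=-647/1573, d=(M3−M2)/(6·1)=-215/9438, b=Δ2−h2·(2M2+M3)/6=-5341/9438
seg 3: a=-2, c=M3/2=-1509/3146, d=(M4−M3)/(6·1)=8839/9438, b=Δ3−h3·(2M3+M4)/6=-625/429
seg 4: a=-3, c=M4/2=3665/1573, d=(M5−M4)/(6·2)=-3665/9438, b=Δ4−h4·(2M4+M5)/6=3713/9438
t_q=27/4 → seg 3, τ=3/4; S=-2+-625/429·τ+-1509/3146·τ²+8839/9438·τ³=-597461/201344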